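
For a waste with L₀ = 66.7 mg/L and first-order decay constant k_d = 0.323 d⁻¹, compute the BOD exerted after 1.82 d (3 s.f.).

y ≈ 29.6 mg/L

y_t = L₀(1 − e^(−k_d t)) = 66.7 × (1 − e^(−0.323×1.82))
= 66.7 × (1 − 0.5555) = 66.7 × 0.4445 = 29.65 mg/L.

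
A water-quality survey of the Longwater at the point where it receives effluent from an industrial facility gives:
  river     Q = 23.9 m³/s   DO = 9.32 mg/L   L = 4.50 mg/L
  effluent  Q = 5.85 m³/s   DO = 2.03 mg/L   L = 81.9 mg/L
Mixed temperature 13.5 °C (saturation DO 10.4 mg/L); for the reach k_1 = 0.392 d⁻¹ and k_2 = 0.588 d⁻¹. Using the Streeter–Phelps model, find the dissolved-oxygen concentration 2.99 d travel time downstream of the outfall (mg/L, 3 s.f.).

DO ≈ 4.55 mg/L

Mixed DO = (23.9×9.32 + 5.85×2.03)/(23.9+5.85) = 234.6/29.75 = 7.887 mg/L.
Mixed L₀ = (23.9×4.50 + 5.85×81.9)/(29.75) = 586.7/29.75 = 19.72 mg/L.
Initial deficit D₀ = C_s − DO₀ = 10.4 − 7.887 = 2.513 mg/L.
D(2.99) = [0.392×19.72/(0.588−0.392)](e^(−0.392×2.99) − e^(−0.588×2.99)) + 2.513 e^(−0.588×2.99)
= 39.44 × (0.3097 − 0.1724) + 2.513 × 0.1724 = 5.850 mg/L.
DO = 10.4 − 5.850 = 4.550 mg/L.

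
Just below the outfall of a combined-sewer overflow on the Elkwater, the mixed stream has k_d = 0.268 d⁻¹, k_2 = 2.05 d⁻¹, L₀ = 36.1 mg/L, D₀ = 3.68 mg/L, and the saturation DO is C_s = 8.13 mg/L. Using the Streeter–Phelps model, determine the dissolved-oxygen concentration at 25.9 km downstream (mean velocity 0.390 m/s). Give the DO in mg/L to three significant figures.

Travel time t = x/v = 25.9 km / (0.390 m/s) = 25900 m / 0.390 m/s = 66410 s = 0.7686 d.
k_d L₀/(k_2−k_d) = 0.268×36.1/(2.05−0.268) = 9.675/1.782 = 5.429 mg/L.
e^(−k_d t) = e^(−0.268×0.7686) = 0.8138; e^(−k_2 t) = e^(−2.05×0.7686) = 0.2069.
D = 5.429 × (0.8138 − 0.2069) + 3.68 × 0.2069 = 3.295 + 0.7612 = 4.057 mg/L.
DO = C_s − D = 8.13 − 4.057 = 4.073 mg/L.

DO ≈ 4.07 mg/L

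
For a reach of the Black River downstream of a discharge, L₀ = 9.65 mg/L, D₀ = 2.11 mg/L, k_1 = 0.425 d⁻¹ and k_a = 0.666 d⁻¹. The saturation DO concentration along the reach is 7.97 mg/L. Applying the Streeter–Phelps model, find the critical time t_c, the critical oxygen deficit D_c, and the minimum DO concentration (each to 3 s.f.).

t_c = [1/(k_a−k_1)] ln[(k_a/k_1)(1 − D₀(k_a−k_1)/(k_1 L₀))]
= [1/(0.666−0.425)] ln[(0.666/0.425)(1 − 2.11×0.2410/(0.425×9.65))]
= (1/0.2410) ln[1.567 × 0.8760] = 4.149 × ln(1.373) = 4.149 × 0.3168 = 1.315 d.
L(t_c) = L₀ e^(−k_1 t_c) = 9.65 × 0.5719 = 5.519 mg/L, and at the critical point k_a D_c = k_1 L, so D_c = (0.425/0.666) × 5.519 = 3.522 mg/L.
Minimum DO = C_s − D_c = 7.97 − 3.522 = 4.448 mg/L.

t_c ≈ 1.31 d; D_c ≈ 3.52 mg/L; min DO ≈ 4.45 mg/L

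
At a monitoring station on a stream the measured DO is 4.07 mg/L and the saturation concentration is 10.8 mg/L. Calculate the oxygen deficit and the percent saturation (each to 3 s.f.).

D = C_s − C = 10.8 − 4.07 = 6.73 mg/L.
% saturation = 4.07/10.8 × 100 = 37.7 %.

D ≈ 6.73 mg/L; 37.7 % saturation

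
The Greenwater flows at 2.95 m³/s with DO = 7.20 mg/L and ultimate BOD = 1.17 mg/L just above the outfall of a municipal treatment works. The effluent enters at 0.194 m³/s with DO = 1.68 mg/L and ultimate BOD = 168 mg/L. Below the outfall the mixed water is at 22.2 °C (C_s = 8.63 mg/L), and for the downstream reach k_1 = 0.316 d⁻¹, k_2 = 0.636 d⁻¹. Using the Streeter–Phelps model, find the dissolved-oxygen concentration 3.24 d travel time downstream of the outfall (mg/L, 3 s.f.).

DO ≈ 5.78 mg/L

Mixed DO = (2.95×7.20 + 0.194×1.68)/(2.95+0.194) = 21.57/3.144 = 6.859 mg/L.
Mixed L₀ = (2.95×1.17 + 0.194×168)/(3.144) = 36.04/3.144 = 11.46 mg/L.
Initial deficit D₀ = C_s − DO₀ = 8.63 − 6.859 = 1.771 mg/L.
D(3.24) = [0.316×11.46/(0.636−0.316)](e^(−0.316×3.24) − e^(−0.636×3.24)) + 1.771 e^(−0.636×3.24)
= 11.32 × (0.3592 − 0.1274) + 1.771 × 0.1274 = 2.850 mg/L.
DO = 8.63 − 2.850 = 5.780 mg/L.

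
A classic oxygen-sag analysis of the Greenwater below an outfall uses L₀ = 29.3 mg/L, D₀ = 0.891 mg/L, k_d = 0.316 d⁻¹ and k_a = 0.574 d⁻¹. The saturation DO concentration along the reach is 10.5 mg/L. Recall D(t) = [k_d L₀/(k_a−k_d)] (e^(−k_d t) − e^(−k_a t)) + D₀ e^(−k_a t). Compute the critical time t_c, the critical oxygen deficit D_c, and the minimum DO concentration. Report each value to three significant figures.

t_c ≈ 2.22 d; D_c ≈ 8.01 mg/L; min DO ≈ 2.49 mg/L

t_c = [1/(k_a−k_d)] ln[(k_a/k_d)(1 − D₀(k_a−k_d)/(k_d L₀))]
= [1/(0.574−0.316)] ln[(0.574/0.316)(1 − 0.891×0.2580/(0.316×29.3))]
= (1/0.2580) ln[1.816 × 0.9752] = 3.876 × ln(1.771) = 3.876 × 0.5717 = 2.216 d.
D_c = (k_d/k_a) L₀ e^(−k_d t_c) = (0.316/0.574) × 29.3 × e^(−0.316×2.216) = 0.5505 × 29.3 × 0.4964 = 8.008 mg/L.
Minimum DO = C_s − D_c = 10.5 − 8.008 = 2.492 mg/L.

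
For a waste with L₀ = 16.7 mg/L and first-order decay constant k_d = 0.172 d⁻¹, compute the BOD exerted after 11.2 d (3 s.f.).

y_t = L₀(1 − e^(−k_d t)) = 16.7 × (1 − e^(−0.172×11.2))
= 16.7 × (1 − 0.1457) = 16.7 × 0.8543 = 14.27 mg/L.

y ≈ 14.3 mg/L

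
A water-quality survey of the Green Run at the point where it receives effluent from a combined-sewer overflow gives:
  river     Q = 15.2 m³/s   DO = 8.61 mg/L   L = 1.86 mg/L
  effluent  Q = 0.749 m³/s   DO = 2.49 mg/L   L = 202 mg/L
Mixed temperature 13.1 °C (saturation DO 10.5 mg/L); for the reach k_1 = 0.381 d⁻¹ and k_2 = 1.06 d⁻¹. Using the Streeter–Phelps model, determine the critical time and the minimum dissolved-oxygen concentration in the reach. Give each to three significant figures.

Mixed DO = (15.2×8.61 + 0.749×2.49)/(15.2+0.749) = 132.7/15.95 = 8.323 mg/L.
Mixed L₀ = (15.2×1.86 + 0.749×202)/(15.95) = 179.6/15.95 = 11.26 mg/L.
Initial deficit D₀ = C_s − DO₀ = 10.5 − 8.323 = 2.177 mg/L.
t_c = (1/0.6790) ln[(1.06/0.381)(1 − 2.177×0.6790/(0.381×11.26))] = 1.473 × ln(1.823) = 0.8846 d.
D_c = (0.381/1.06) × 11.26 × e^(−0.381×0.8846) = 0.3594 × 11.26 × 0.7139 = 2.889 mg/L.
Minimum DO = 10.5 − 2.889 = 7.611 mg/L.

t_c ≈ 0.885 d; minimum DO ≈ 7.61 mg/L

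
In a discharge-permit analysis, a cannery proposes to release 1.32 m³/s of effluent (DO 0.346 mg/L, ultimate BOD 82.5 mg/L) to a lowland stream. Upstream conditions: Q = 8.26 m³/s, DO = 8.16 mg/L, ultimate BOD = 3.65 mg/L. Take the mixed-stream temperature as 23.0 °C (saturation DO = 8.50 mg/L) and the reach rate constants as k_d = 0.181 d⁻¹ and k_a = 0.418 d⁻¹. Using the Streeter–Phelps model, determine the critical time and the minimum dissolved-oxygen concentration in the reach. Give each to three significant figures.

Mixed DO = (8.26×8.16 + 1.32×0.346)/(8.26+1.32) = 67.86/9.580 = 7.083 mg/L.
Mixed L₀ = (8.26×3.65 + 1.32×82.5)/(9.580) = 139.0/9.580 = 14.51 mg/L.
Initial deficit D₀ = C_s − DO₀ = 8.50 − 7.083 = 1.417 mg/L.
t_c = (1/0.2370) ln[(0.418/0.181)(1 − 1.417×0.2370/(0.181×14.51))] = 4.219 × ln(2.014) = 2.955 d.
D_c = (0.181/0.418) × 14.51 × e^(−0.181×2.955) = 0.4330 × 14.51 × 0.5858 = 3.682 mg/L.
Minimum DO = 8.50 − 3.682 = 4.818 mg/L.

t_c ≈ 2.95 d; minimum DO ≈ 4.82 mg/L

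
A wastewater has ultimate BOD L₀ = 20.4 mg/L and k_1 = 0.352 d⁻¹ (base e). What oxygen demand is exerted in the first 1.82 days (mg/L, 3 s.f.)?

y_t = L₀(1 − e^(−k_1 t)) = 20.4 × (1 − e^(−0.352×1.82))
= 20.4 × (1 − 0.5270) = 20.4 × 0.4730 = 9.650 mg/L.

y ≈ 9.65 mg/L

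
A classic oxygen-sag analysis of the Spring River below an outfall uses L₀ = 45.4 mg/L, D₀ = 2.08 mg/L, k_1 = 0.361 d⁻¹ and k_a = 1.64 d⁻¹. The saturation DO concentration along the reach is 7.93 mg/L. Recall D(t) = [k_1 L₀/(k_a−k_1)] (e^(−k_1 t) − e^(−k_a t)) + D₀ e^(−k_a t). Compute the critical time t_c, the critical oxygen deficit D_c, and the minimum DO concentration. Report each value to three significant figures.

t_c ≈ 1.04 d; D_c ≈ 6.85 mg/L; min DO ≈ 1.08 mg/L

With k_a/k_1 = 4.543 and 1 − D₀(k_a−k_1)/(k_1 L₀) = 0.8377,
t_c = ln(4.543 × 0.8377) / (1.64 − 0.361) = ln(3.806) / 1.279 = 1.336/1.279 = 1.045 d.
L(t_c) = L₀ e^(−k_1 t_c) = 45.4 × 0.6858 = 31.13 mg/L, and at the critical point k_a D_c = k_1 L, so D_c = (0.361/1.64) × 31.13 = 6.853 mg/L.
Minimum DO = C_s − D_c = 7.93 − 6.853 = 1.077 mg/L.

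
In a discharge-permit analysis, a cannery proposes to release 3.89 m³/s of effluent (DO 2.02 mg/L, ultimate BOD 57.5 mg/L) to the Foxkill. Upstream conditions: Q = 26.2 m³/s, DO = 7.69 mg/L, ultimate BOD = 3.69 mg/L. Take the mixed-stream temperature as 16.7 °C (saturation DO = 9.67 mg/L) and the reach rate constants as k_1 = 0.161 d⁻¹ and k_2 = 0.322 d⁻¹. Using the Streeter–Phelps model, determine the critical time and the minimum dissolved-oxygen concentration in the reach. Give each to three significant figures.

Mixed DO = (26.2×7.69 + 3.89×2.02)/(26.2+3.89) = 209.3/30.09 = 6.957 mg/L.
Mixed L₀ = (26.2×3.69 + 3.89×57.5)/(30.09) = 320.4/30.09 = 10.65 mg/L.
Initial deficit D₀ = C_s − DO₀ = 9.67 − 6.957 = 2.713 mg/L.
t_c = (1/0.1610) ln[(0.322/0.161)(1 − 2.713×0.1610/(0.161×10.65))] = 6.211 × ln(1.490) = 2.478 d.
D_c = (0.161/0.322) × 10.65 × e^(−0.161×2.478) = 0.5000 × 10.65 × 0.6710 = 3.572 mg/L.
Minimum DO = 9.67 − 3.572 = 6.098 mg/L.

t_c ≈ 2.48 d; minimum DO ≈ 6.10 mg/L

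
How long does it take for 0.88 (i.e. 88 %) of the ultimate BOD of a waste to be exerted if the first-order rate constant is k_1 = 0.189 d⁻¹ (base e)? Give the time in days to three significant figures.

y/L₀ = 1 − e^(−k_1 t) = 0.88 ⇒ e^(−k_1 t) = 0.120
t = −ln(0.120) / 0.189 = 2.120 / 0.189 = 11.22 d.

t ≈ 11.2 d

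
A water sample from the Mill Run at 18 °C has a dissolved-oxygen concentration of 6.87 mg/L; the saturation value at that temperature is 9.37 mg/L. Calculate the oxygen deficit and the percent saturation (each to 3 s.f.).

D = C_s − C = 9.37 − 6.87 = 2.50 mg/L.
% saturation = 6.87/9.37 × 100 = 73.3 %.

D ≈ 2.50 mg/L; 73.3 % saturation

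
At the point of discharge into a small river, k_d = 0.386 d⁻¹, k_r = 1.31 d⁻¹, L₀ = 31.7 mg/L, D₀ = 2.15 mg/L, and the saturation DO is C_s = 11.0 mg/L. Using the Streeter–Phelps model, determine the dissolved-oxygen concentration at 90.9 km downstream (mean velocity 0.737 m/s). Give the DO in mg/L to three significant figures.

Travel time t = x/v = 90.9 km / (0.737 m/s) = 90900 m / 0.737 m/s = 123300 s = 1.428 d.
k_d L₀/(k_r−k_d) = 0.386×31.7/(1.31−0.386) = 12.24/0.9240 = 13.24 mg/L.
e^(−k_d t) = e^(−0.386×1.428) = 0.5764; e^(−k_r t) = e^(−1.31×1.428) = 0.1541.
D = 13.24 × (0.5764 − 0.1541) + 2.15 × 0.1541 = 5.592 + 0.3313 = 5.923 mg/L.
DO = C_s − D = 11.0 − 5.923 = 5.077 mg/L.

DO ≈ 5.08 mg/L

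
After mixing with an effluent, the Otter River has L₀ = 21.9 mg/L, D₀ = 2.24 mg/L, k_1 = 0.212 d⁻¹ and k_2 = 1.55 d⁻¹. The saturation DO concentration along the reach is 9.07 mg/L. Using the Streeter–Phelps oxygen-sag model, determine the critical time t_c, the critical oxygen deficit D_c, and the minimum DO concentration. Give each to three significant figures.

With k_2/k_1 = 7.311 and 1 − D₀(k_2−k_1)/(k_1 L₀) = 0.3545,
t_c = ln(7.311 × 0.3545) / (1.55 − 0.212) = ln(2.592) / 1.338 = 0.9523/1.338 = 0.7117 d.
L(t_c) = L₀ e^(−k_1 t_c) = 21.9 × 0.8599 = 18.83 mg/L, and at the critical point k_2 D_c = k_1 L, so D_c = (0.212/1.55) × 18.83 = 2.576 mg/L.
Minimum DO = C_s − D_c = 9.07 − 2.576 = 6.494 mg/L.

t_c ≈ 0.712 d; D_c ≈ 2.58 mg/L; min DO ≈ 6.49 mg/L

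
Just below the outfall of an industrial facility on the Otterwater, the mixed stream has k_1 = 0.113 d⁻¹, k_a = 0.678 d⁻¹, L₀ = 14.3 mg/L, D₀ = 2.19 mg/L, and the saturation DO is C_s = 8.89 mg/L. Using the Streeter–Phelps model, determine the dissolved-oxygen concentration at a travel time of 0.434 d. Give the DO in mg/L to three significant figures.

k_1 L₀/(k_a−k_1) = 0.113×14.3/(0.678−0.113) = 1.616/0.5650 = 2.860 mg/L.
e^(−k_1 t) = e^(−0.113×0.4340) = 0.9521; e^(−k_a t) = e^(−0.678×0.4340) = 0.7451.
D = 2.860 × (0.9521 − 0.7451) + 2.19 × 0.7451 = 0.5922 + 1.632 = 2.224 mg/L.
DO = C_s − D = 8.89 − 2.224 = 6.666 mg/L.

DO ≈ 6.67 mg/L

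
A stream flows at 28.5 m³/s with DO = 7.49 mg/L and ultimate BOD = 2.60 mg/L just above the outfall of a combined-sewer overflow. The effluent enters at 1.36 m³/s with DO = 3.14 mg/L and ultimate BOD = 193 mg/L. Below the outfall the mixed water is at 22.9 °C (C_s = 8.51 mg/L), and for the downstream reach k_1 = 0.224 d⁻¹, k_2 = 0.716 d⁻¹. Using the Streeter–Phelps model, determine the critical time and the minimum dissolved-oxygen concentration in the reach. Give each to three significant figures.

t_c ≈ 1.81 d; minimum DO ≈ 6.16 mg/L

Mixed DO = (28.5×7.49 + 1.36×3.14)/(28.5+1.36) = 217.7/29.86 = 7.292 mg/L.
Mixed L₀ = (28.5×2.60 + 1.36×193)/(29.86) = 336.6/29.86 = 11.27 mg/L.
Initial deficit D₀ = C_s − DO₀ = 8.51 − 7.292 = 1.218 mg/L.
t_c = (1/0.4920) ln[(0.716/0.224)(1 − 1.218×0.4920/(0.224×11.27))] = 2.033 × ln(2.438) = 1.811 d.
D_c = (0.224/0.716) × 11.27 × e^(−0.224×1.811) = 0.3128 × 11.27 × 0.6665 = 2.350 mg/L.
Minimum DO = 8.51 − 2.350 = 6.160 mg/L.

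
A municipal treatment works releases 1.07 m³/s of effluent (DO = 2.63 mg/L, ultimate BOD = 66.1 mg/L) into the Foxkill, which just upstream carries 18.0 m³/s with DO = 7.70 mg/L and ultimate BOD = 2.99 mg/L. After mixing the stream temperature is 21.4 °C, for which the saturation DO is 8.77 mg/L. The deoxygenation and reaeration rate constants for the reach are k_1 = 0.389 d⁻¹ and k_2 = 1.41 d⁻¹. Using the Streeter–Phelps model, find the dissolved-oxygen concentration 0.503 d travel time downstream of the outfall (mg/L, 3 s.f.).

Mixed DO = (18.0×7.70 + 1.07×2.63)/(18.0+1.07) = 141.4/19.07 = 7.416 mg/L.
Mixed L₀ = (18.0×2.99 + 1.07×66.1)/(19.07) = 124.5/19.07 = 6.531 mg/L.
Initial deficit D₀ = C_s − DO₀ = 8.77 − 7.416 = 1.354 mg/L.
D(0.503) = [0.389×6.531/(1.41−0.389)](e^(−0.389×0.503) − e^(−1.41×0.503)) + 1.354 e^(−1.41×0.503)
= 2.488 × (0.8223 − 0.4920) + 1.354 × 0.4920 = 1.488 mg/L.
DO = 8.77 − 1.488 = 7.282 mg/L.

DO ≈ 7.28 mg/L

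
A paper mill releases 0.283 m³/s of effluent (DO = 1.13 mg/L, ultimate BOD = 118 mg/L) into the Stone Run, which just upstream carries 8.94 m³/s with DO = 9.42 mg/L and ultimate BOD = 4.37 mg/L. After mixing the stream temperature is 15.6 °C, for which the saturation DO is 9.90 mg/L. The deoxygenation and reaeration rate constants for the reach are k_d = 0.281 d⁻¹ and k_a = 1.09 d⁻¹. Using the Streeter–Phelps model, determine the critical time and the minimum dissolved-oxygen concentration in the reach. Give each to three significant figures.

Mixed DO = (8.94×9.42 + 0.283×1.13)/(8.94+0.283) = 84.53/9.223 = 9.166 mg/L.
Mixed L₀ = (8.94×4.37 + 0.283×118)/(9.223) = 72.46/9.223 = 7.857 mg/L.
Initial deficit D₀ = C_s − DO₀ = 9.90 − 9.166 = 0.7344 mg/L.
t_c = (1/0.8090) ln[(1.09/0.281)(1 − 0.7344×0.8090/(0.281×7.857))] = 1.236 × ln(2.835) = 1.288 d.
D_c = (0.281/1.09) × 7.857 × e^(−0.281×1.288) = 0.2578 × 7.857 × 0.6963 = 1.410 mg/L.
Minimum DO = 9.90 − 1.410 = 8.490 mg/L.

t_c ≈ 1.29 d; minimum DO ≈ 8.49 mg/L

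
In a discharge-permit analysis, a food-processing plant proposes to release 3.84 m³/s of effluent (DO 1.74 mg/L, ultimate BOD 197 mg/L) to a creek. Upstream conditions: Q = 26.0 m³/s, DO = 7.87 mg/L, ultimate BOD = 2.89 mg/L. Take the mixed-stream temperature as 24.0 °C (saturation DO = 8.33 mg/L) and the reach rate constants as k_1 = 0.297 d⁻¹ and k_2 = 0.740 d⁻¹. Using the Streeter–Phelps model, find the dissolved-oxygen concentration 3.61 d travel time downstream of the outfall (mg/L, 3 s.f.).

DO ≈ 3.14 mg/L

Mixed DO = (26.0×7.87 + 3.84×1.74)/(26.0+3.84) = 211.3/29.84 = 7.081 mg/L.
Mixed L₀ = (26.0×2.89 + 3.84×197)/(29.84) = 831.6/29.84 = 27.87 mg/L.
Initial deficit D₀ = C_s − DO₀ = 8.33 − 7.081 = 1.249 mg/L.
D(3.61) = [0.297×27.87/(0.740−0.297)](e^(−0.297×3.61) − e^(−0.740×3.61)) + 1.249 e^(−0.740×3.61)
= 18.68 × (0.3423 − 0.06916) + 1.249 × 0.06916 = 5.189 mg/L.
DO = 8.33 − 5.189 = 3.141 mg/L.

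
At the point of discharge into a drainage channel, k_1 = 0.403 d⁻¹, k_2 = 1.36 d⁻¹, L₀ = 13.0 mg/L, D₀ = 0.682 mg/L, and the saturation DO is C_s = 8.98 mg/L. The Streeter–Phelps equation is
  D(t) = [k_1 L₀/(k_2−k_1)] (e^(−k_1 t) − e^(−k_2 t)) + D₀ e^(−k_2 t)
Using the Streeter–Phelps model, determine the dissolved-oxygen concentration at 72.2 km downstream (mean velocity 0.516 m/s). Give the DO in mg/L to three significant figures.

DO ≈ 6.66 mg/L

Travel time t = x/v = 72.2 km / (0.516 m/s) = 72200 m / 0.516 m/s = 139900 s = 1.619 d.
k_1 L₀/(k_2−k_1) = 0.403×13.0/(1.36−0.403) = 5.239/0.9570 = 5.474 mg/L.
e^(−k_1 t) = e^(−0.403×1.619) = 0.5207; e^(−k_2 t) = e^(−1.36×1.619) = 0.1105.
D = 5.474 × (0.5207 − 0.1105) + 0.682 × 0.1105 = 2.245 + 0.07538 = 2.321 mg/L.
DO = C_s − D = 8.98 − 2.321 = 6.659 mg/L.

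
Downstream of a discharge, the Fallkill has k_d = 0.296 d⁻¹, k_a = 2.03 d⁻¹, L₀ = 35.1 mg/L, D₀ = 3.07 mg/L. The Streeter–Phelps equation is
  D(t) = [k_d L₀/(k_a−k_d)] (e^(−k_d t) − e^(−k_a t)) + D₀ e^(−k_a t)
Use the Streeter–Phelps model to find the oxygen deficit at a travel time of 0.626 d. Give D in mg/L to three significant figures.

k_d L₀/(k_a−k_d) = 0.296×35.1/(2.03−0.296) = 10.39/1.734 = 5.992 mg/L.
e^(−k_d t) = e^(−0.296×0.6260) = 0.8309; e^(−k_a t) = e^(−2.03×0.6260) = 0.2806.
D = 5.992 × (0.8309 − 0.2806) + 3.07 × 0.2806 = 3.297 + 0.8615 = 4.158 mg/L.

D ≈ 4.16 mg/L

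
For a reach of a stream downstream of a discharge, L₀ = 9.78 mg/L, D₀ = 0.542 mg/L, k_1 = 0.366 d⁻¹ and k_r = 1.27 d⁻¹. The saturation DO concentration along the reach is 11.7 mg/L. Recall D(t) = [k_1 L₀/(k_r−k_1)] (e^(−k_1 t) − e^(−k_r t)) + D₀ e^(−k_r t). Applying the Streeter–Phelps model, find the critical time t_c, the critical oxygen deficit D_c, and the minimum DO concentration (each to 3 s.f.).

t_c ≈ 1.21 d; D_c ≈ 1.81 mg/L; min DO ≈ 9.89 mg/L

With k_r/k_1 = 3.470 and 1 − D₀(k_r−k_1)/(k_1 L₀) = 0.8631,
t_c = ln(3.470 × 0.8631) / (1.27 − 0.366) = ln(2.995) / 0.9040 = 1.097/0.9040 = 1.213 d.
L(t_c) = L₀ e^(−k_1 t_c) = 9.78 × 0.6414 = 6.273 mg/L, and at the critical point k_r D_c = k_1 L, so D_c = (0.366/1.27) × 6.273 = 1.808 mg/L.
Minimum DO = C_s − D_c = 11.7 − 1.808 = 9.892 mg/L.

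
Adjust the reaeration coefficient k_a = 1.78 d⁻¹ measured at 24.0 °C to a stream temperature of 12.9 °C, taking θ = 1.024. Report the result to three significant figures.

k_a(T₂) = k_a(T₁) · θ^(T₂−T₁) = 1.78 × 1.024^(12.9−24.0)
= 1.78 × 1.024^-11.1 = 1.78 × 0.7685 = 1.368 d⁻¹.

k_a ≈ 1.37 d⁻¹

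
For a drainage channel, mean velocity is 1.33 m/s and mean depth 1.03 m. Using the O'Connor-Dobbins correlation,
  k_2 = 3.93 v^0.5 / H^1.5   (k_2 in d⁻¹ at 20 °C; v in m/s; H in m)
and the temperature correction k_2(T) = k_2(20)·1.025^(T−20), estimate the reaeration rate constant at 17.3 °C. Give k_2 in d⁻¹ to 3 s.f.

k_2(20) = 3.93 × 1.33^0.5 / 1.03^1.5 = 3.93 × 1.153 / 1.045 = 4.336 d⁻¹.
k_2(17.3) = 4.336 × 1.025^(17.3−20) = 4.336 × 0.9355 = 4.056 d⁻¹.

k_2 ≈ 4.06 d⁻¹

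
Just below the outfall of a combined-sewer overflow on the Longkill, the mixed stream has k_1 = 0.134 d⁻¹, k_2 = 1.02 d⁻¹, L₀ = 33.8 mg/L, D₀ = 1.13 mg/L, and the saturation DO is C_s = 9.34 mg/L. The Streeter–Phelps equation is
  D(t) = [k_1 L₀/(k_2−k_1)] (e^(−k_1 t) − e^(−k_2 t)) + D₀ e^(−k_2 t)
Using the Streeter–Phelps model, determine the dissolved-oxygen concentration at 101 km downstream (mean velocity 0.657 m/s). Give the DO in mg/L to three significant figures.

DO ≈ 5.96 mg/L

Travel time t = x/v = 101 km / (0.657 m/s) = 101000 m / 0.657 m/s = 153700 s = 1.779 d.
k_1 L₀/(k_2−k_1) = 0.134×33.8/(1.02−0.134) = 4.529/0.8860 = 5.112 mg/L.
e^(−k_1 t) = e^(−0.134×1.779) = 0.7879; e^(−k_2 t) = e^(−1.02×1.779) = 0.1629.
D = 5.112 × (0.7879 − 0.1629) + 1.13 × 0.1629 = 3.195 + 0.1840 = 3.379 mg/L.
DO = C_s − D = 9.34 − 3.379 = 5.961 mg/L.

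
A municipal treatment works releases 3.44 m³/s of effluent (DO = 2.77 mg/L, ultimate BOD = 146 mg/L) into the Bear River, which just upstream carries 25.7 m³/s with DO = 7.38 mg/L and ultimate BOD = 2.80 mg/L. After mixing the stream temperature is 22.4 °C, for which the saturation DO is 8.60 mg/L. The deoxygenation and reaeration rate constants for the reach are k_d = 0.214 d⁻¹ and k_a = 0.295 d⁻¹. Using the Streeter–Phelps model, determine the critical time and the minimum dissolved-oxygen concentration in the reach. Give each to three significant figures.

t_c ≈ 3.54 d; minimum DO ≈ 1.89 mg/L

Mixed DO = (25.7×7.38 + 3.44×2.77)/(25.7+3.44) = 199.2/29.14 = 6.836 mg/L.
Mixed L₀ = (25.7×2.80 + 3.44×146)/(29.14) = 574.2/29.14 = 19.70 mg/L.
Initial deficit D₀ = C_s − DO₀ = 8.60 − 6.836 = 1.764 mg/L.
t_c = (1/0.08100) ln[(0.295/0.214)(1 − 1.764×0.08100/(0.214×19.70))] = 12.35 × ln(1.332) = 3.537 d.
D_c = (0.214/0.295) × 19.70 × e^(−0.214×3.537) = 0.7254 × 19.70 × 0.4691 = 6.705 mg/L.
Minimum DO = 8.60 − 6.705 = 1.895 mg/L.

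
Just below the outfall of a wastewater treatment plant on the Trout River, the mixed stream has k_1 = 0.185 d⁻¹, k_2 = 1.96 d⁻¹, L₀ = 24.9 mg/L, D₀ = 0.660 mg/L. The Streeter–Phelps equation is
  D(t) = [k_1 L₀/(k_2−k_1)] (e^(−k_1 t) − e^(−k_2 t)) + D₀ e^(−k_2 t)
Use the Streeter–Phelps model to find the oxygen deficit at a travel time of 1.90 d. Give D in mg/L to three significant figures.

D ≈ 1.78 mg/L

k_1 L₀/(k_2−k_1) = 0.185×24.9/(1.96−0.185) = 4.606/1.775 = 2.595 mg/L.
e^(−k_1 t) = e^(−0.185×1.900) = 0.7036; e^(−k_2 t) = e^(−1.96×1.900) = 0.02414.
D = 2.595 × (0.7036 − 0.02414) + 0.660 × 0.02414 = 1.763 + 0.01593 = 1.779 mg/L.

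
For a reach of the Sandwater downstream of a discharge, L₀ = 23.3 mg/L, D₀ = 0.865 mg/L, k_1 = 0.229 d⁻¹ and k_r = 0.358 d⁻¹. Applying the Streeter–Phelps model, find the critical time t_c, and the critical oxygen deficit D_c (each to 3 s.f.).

t_c ≈ 3.30 d; D_c ≈ 7.00 mg/L

With k_r/k_1 = 1.563 and 1 − D₀(k_r−k_1)/(k_1 L₀) = 0.9791,
t_c = ln(1.563 × 0.9791) / (0.358 − 0.229) = ln(1.531) / 0.1290 = 0.4257/0.1290 = 3.300 d.
L(t_c) = L₀ e^(−k_1 t_c) = 23.3 × 0.4697 = 10.94 mg/L, and at the critical point k_r D_c = k_1 L, so D_c = (0.229/0.358) × 10.94 = 7.001 mg/L.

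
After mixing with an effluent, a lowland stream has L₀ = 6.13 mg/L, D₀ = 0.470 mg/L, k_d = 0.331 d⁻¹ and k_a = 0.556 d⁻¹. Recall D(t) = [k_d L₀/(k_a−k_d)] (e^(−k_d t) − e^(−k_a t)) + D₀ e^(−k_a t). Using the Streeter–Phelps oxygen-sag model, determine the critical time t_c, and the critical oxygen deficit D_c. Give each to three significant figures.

t_c ≈ 2.07 d; D_c ≈ 1.84 mg/L

At the critical point dD/dt = 0, so k_d L₀ e^(−k_d t) = k_a D. Substituting D(t) from the Streeter–Phelps equation and solving for t gives
t_c = ln[(k_a/k_d)(1 − D₀(k_a−k_d)/(k_d L₀))] / (k_a−k_d).
Here k_a−k_d = 0.2250 d⁻¹ and 1 − D₀(k_a−k_d)/(k_d L₀) = 1 − 0.470×0.2250/(0.331×6.13) = 0.9479, so
t_c = ln(1.680 × 0.9479) / 0.2250 = 0.4651 / 0.2250 = 2.067 d.
D_c = (k_d/k_a) L₀ e^(−k_d t_c) = (0.331/0.556) × 6.13 × e^(−0.331×2.067) = 0.5953 × 6.13 × 0.5045 = 1.841 mg/L.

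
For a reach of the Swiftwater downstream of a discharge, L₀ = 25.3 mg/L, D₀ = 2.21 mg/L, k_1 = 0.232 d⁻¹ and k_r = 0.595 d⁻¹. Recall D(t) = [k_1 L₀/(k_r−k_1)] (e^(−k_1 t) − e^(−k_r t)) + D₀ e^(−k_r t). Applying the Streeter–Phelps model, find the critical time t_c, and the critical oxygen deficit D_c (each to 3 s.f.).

t_c ≈ 2.19 d; D_c ≈ 5.94 mg/L

At the critical point dD/dt = 0, so k_1 L₀ e^(−k_1 t) = k_r D. Substituting D(t) from the Streeter–Phelps equation and solving for t gives
t_c = ln[(k_r/k_1)(1 − D₀(k_r−k_1)/(k_1 L₀))] / (k_r−k_1).
Here k_r−k_1 = 0.3630 d⁻¹ and 1 − D₀(k_r−k_1)/(k_1 L₀) = 1 − 2.21×0.3630/(0.232×25.3) = 0.8633, so
t_c = ln(2.565 × 0.8633) / 0.3630 = 0.7949 / 0.3630 = 2.190 d.
L(t_c) = L₀ e^(−k_1 t_c) = 25.3 × 0.6017 = 15.22 mg/L, and at the critical point k_r D_c = k_1 L, so D_c = (0.232/0.595) × 15.22 = 5.936 mg/L.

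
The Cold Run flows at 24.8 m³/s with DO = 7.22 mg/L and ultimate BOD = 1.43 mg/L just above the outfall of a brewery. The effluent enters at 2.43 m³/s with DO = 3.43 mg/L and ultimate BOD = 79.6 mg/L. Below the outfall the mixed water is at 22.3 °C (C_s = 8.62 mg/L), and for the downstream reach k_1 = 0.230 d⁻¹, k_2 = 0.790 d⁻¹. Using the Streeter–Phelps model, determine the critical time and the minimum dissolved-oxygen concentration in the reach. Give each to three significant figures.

Mixed DO = (24.8×7.22 + 2.43×3.43)/(24.8+2.43) = 187.4/27.23 = 6.882 mg/L.
Mixed L₀ = (24.8×1.43 + 2.43×79.6)/(27.23) = 228.9/27.23 = 8.406 mg/L.
Initial deficit D₀ = C_s − DO₀ = 8.62 − 6.882 = 1.738 mg/L.
t_c = (1/0.5600) ln[(0.790/0.230)(1 − 1.738×0.5600/(0.230×8.406))] = 1.786 × ln(1.705) = 0.9533 d.
D_c = (0.230/0.790) × 8.406 × e^(−0.230×0.9533) = 0.2911 × 8.406 × 0.8031 = 1.965 mg/L.
Minimum DO = 8.62 − 1.965 = 6.655 mg/L.

t_c ≈ 0.953 d; minimum DO ≈ 6.65 mg/L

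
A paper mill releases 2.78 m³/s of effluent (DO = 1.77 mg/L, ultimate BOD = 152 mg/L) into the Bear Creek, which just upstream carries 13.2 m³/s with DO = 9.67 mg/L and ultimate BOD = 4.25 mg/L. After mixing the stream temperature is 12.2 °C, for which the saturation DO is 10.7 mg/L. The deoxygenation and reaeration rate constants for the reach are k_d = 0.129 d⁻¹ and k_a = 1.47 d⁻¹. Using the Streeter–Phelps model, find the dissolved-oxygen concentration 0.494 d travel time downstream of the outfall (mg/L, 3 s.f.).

DO ≈ 8.23 mg/L

Mixed DO = (13.2×9.67 + 2.78×1.77)/(13.2+2.78) = 132.6/15.98 = 8.296 mg/L.
Mixed L₀ = (13.2×4.25 + 2.78×152)/(15.98) = 478.7/15.98 = 29.95 mg/L.
Initial deficit D₀ = C_s − DO₀ = 10.7 − 8.296 = 2.404 mg/L.
D(0.494) = [0.129×29.95/(1.47−0.129)](e^(−0.129×0.494) − e^(−1.47×0.494)) + 2.404 e^(−1.47×0.494)
= 2.881 × (0.9383 − 0.4838) + 2.404 × 0.4838 = 2.473 mg/L.
DO = 10.7 − 2.473 = 8.227 mg/L.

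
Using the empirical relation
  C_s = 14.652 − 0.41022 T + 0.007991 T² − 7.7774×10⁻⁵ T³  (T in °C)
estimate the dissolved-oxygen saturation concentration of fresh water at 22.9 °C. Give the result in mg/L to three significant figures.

C_s ≈ 8.51 mg/L

C_s = 14.652 − 0.41022×22.9 + 0.007991×22.9² − 7.7774×10⁻⁵×22.9³ = 8.515 mg/L.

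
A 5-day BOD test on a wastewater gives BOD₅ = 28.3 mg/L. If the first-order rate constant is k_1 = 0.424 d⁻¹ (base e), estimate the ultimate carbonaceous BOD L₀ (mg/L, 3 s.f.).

BOD₅ = L₀(1 − e^(−5k_1)) ⇒ L₀ = BOD₅ / (1 − e^(−5×0.424))
= 28.3 / (1 − 0.1200) = 28.3 / 0.8800 = 32.16 mg/L.

L₀ ≈ 32.2 mg/L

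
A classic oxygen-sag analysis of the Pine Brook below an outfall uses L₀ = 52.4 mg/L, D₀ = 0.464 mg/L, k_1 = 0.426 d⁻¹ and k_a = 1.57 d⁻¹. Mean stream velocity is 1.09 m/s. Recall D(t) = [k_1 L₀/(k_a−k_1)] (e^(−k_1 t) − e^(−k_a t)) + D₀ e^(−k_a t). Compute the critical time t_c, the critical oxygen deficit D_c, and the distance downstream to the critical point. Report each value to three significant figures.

t_c ≈ 1.12 d; D_c ≈ 8.83 mg/L; x_c ≈ 105 km

t_c = [1/(k_a−k_1)] ln[(k_a/k_1)(1 − D₀(k_a−k_1)/(k_1 L₀))]
= [1/(1.57−0.426)] ln[(1.57/0.426)(1 − 0.464×1.144/(0.426×52.4))]
= (1/1.144) ln[3.685 × 0.9762] = 0.8741 × ln(3.598) = 0.8741 × 1.280 = 1.119 d.
L(t_c) = L₀ e^(−k_1 t_c) = 52.4 × 0.6208 = 32.53 mg/L, and at the critical point k_a D_c = k_1 L, so D_c = (0.426/1.57) × 32.53 = 8.826 mg/L.
x_c = v t_c = 1.09 m/s × 1.119 d × 86400 s/d = 105400 m ≈ 105 km.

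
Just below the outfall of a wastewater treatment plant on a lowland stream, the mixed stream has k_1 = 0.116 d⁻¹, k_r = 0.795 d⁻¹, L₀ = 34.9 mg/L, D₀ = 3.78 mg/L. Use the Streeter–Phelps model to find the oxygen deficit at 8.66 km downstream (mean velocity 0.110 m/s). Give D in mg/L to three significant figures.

D ≈ 4.31 mg/L

Travel time t = x/v = 8.66 km / (0.110 m/s) = 8660 m / 0.110 m/s = 78730 s = 0.9112 d.
k_1 L₀/(k_r−k_1) = 0.116×34.9/(0.795−0.116) = 4.048/0.6790 = 5.962 mg/L.
e^(−k_1 t) = e^(−0.116×0.9112) = 0.8997; e^(−k_r t) = e^(−0.795×0.9112) = 0.4846.
D = 5.962 × (0.8997 − 0.4846) + 3.78 × 0.4846 = 2.475 + 1.832 = 4.307 mg/L.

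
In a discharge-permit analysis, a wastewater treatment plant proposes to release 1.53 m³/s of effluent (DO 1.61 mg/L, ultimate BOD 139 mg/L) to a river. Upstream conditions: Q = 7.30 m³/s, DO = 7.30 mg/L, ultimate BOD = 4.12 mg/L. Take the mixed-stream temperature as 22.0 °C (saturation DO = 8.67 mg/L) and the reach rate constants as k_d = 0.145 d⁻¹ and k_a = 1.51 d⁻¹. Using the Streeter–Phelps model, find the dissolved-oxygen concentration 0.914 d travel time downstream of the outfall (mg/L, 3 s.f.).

DO ≈ 6.25 mg/L

Mixed DO = (7.30×7.30 + 1.53×1.61)/(7.30+1.53) = 55.75/8.830 = 6.314 mg/L.
Mixed L₀ = (7.30×4.12 + 1.53×139)/(8.830) = 242.7/8.830 = 27.49 mg/L.
Initial deficit D₀ = C_s − DO₀ = 8.67 − 6.314 = 2.356 mg/L.
D(0.914) = [0.145×27.49/(1.51−0.145)](e^(−0.145×0.914) − e^(−1.51×0.914)) + 2.356 e^(−1.51×0.914)
= 2.920 × (0.8759 − 0.2515) + 2.356 × 0.2515 = 2.416 mg/L.
DO = 8.67 − 2.416 = 6.254 mg/L.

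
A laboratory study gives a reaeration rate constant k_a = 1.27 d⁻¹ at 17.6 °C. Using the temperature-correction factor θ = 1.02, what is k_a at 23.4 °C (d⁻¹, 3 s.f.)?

k_a ≈ 1.42 d⁻¹

k_a(T₂) = k_a(T₁) · θ^(T₂−T₁) = 1.27 × 1.02^(23.4−17.6)
= 1.27 × 1.02^5.80 = 1.27 × 1.122 = 1.425 d⁻¹.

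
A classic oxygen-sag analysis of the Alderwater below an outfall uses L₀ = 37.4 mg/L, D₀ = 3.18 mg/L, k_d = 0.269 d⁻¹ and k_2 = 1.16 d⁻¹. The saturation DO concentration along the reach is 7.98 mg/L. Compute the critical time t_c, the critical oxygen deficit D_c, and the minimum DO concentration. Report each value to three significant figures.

t_c ≈ 1.27 d; D_c ≈ 6.16 mg/L; min DO ≈ 1.82 mg/L

At the critical point dD/dt = 0, so k_d L₀ e^(−k_d t) = k_2 D. Substituting D(t) from the Streeter–Phelps equation and solving for t gives
t_c = ln[(k_2/k_d)(1 − D₀(k_2−k_d)/(k_d L₀))] / (k_2−k_d).
Here k_2−k_d = 0.8910 d⁻¹ and 1 − D₀(k_2−k_d)/(k_d L₀) = 1 − 3.18×0.8910/(0.269×37.4) = 0.7184, so
t_c = ln(4.312 × 0.7184) / 0.8910 = 1.131 / 0.8910 = 1.269 d.
L(t_c) = L₀ e^(−k_d t_c) = 37.4 × 0.7108 = 26.58 mg/L, and at the critical point k_2 D_c = k_d L, so D_c = (0.269/1.16) × 26.58 = 6.165 mg/L.
Minimum DO = C_s − D_c = 7.98 − 6.165 = 1.815 mg/L.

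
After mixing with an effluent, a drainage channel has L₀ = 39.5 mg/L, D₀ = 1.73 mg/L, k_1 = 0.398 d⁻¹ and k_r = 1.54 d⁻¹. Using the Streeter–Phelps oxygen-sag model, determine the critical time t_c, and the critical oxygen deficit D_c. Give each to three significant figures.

t_c ≈ 1.07 d; D_c ≈ 6.68 mg/L

t_c = [1/(k_r−k_1)] ln[(k_r/k_1)(1 − D₀(k_r−k_1)/(k_1 L₀))]
= [1/(1.54−0.398)] ln[(1.54/0.398)(1 − 1.73×1.142/(0.398×39.5))]
= (1/1.142) ln[3.869 × 0.8743] = 0.8757 × ln(3.383) = 0.8757 × 1.219 = 1.067 d.
D_c = (k_1/k_r) L₀ e^(−k_1 t_c) = (0.398/1.54) × 39.5 × e^(−0.398×1.067) = 0.2584 × 39.5 × 0.6539 = 6.676 mg/L.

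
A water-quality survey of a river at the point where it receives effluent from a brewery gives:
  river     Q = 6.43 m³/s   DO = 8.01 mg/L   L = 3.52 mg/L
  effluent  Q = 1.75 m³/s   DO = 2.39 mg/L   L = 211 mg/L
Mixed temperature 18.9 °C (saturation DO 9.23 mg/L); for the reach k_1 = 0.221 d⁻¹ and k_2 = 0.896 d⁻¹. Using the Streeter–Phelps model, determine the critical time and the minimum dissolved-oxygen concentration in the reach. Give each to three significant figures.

t_c ≈ 1.83 d; minimum DO ≈ 1.34 mg/L

Mixed DO = (6.43×8.01 + 1.75×2.39)/(6.43+1.75) = 55.69/8.180 = 6.808 mg/L.
Mixed L₀ = (6.43×3.52 + 1.75×211)/(8.180) = 391.9/8.180 = 47.91 mg/L.
Initial deficit D₀ = C_s − DO₀ = 9.23 − 6.808 = 2.422 mg/L.
t_c = (1/0.6750) ln[(0.896/0.221)(1 − 2.422×0.6750/(0.221×47.91))] = 1.481 × ln(3.428) = 1.825 d.
D_c = (0.221/0.896) × 47.91 × e^(−0.221×1.825) = 0.2467 × 47.91 × 0.6681 = 7.894 mg/L.
Minimum DO = 9.23 − 7.894 = 1.336 mg/L.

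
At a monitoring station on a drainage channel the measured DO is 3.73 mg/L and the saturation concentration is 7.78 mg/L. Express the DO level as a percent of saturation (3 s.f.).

% saturation = C/C_s × 100 = 3.73/7.78 × 100 = 47.9 %.

47.9 % saturation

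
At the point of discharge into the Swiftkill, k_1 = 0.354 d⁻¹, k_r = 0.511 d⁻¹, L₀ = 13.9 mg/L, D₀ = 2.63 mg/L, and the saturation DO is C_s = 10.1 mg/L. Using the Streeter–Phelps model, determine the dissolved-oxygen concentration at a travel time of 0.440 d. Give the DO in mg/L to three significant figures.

DO ≈ 6.21 mg/L

k_1 L₀/(k_r−k_1) = 0.354×13.9/(0.511−0.354) = 4.921/0.1570 = 31.34 mg/L.
e^(−k_1 t) = e^(−0.354×0.4400) = 0.8558; e^(−k_r t) = e^(−0.511×0.4400) = 0.7986.
D = 31.34 × (0.8558 − 0.7986) + 2.63 × 0.7986 = 1.790 + 2.100 = 3.891 mg/L.
DO = C_s − D = 10.1 − 3.891 = 6.209 mg/L.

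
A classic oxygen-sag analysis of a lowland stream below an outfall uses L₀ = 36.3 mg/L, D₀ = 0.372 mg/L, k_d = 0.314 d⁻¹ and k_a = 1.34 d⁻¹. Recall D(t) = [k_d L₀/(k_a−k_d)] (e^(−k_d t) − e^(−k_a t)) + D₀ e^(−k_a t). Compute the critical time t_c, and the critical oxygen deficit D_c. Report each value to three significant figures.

t_c ≈ 1.38 d; D_c ≈ 5.51 mg/L

t_c = [1/(k_a−k_d)] ln[(k_a/k_d)(1 − D₀(k_a−k_d)/(k_d L₀))]
= [1/(1.34−0.314)] ln[(1.34/0.314)(1 − 0.372×1.026/(0.314×36.3))]
= (1/1.026) ln[4.268 × 0.9665] = 0.9747 × ln(4.125) = 0.9747 × 1.417 = 1.381 d.
D_c = (k_d/k_a) L₀ e^(−k_d t_c) = (0.314/1.34) × 36.3 × e^(−0.314×1.381) = 0.2343 × 36.3 × 0.6481 = 5.513 mg/L.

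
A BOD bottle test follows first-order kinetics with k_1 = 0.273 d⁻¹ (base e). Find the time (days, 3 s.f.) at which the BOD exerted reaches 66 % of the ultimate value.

t ≈ 3.95 d

y/L₀ = 1 − e^(−k_1 t) = 0.66 ⇒ e^(−k_1 t) = 0.340
t = −ln(0.340) / 0.273 = 1.079 / 0.273 = 3.952 d.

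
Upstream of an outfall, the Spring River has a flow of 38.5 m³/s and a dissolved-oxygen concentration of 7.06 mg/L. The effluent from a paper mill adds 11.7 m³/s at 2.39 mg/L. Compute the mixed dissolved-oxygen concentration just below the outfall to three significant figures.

Flow-weighted mixing: C = (Q_r C_r + Q_w C_w)/(Q_r + Q_w)
= (38.5×7.06 + 11.7×2.39)/(38.5 + 11.7) = 299.8/50.20 = 5.972 mg/L.

5.97 mg/L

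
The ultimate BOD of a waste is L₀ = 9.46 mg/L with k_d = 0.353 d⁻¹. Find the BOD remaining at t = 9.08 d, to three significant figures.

L_t = L₀ e^(−k_d t) = 9.46 × e^(−0.353×9.08) = 9.46 × 0.04055 = 0.3836 mg/L.

L ≈ 0.384 mg/L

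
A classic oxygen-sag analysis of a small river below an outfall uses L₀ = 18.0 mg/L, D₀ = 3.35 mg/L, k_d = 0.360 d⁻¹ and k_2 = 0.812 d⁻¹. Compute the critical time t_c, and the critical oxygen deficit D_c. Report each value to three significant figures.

At the critical point dD/dt = 0, so k_d L₀ e^(−k_d t) = k_2 D. Substituting D(t) from the Streeter–Phelps equation and solving for t gives
t_c = ln[(k_2/k_d)(1 − D₀(k_2−k_d)/(k_d L₀))] / (k_2−k_d).
Here k_2−k_d = 0.4520 d⁻¹ and 1 − D₀(k_2−k_d)/(k_d L₀) = 1 − 3.35×0.4520/(0.360×18.0) = 0.7663, so
t_c = ln(2.256 × 0.7663) / 0.4520 = 0.5473 / 0.4520 = 1.211 d.
L(t_c) = L₀ e^(−k_d t_c) = 18.0 × 0.6467 = 11.64 mg/L, and at the critical point k_2 D_c = k_d L, so D_c = (0.360/0.812) × 11.64 = 5.161 mg/L.

t_c ≈ 1.21 d; D_c ≈ 5.16 mg/L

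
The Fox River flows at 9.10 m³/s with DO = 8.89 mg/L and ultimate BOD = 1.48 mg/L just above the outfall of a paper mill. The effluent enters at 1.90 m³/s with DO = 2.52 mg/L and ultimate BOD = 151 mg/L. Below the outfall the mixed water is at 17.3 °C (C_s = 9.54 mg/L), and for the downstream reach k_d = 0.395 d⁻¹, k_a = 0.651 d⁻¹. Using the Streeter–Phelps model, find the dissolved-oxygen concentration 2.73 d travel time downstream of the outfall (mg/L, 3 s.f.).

Mixed DO = (9.10×8.89 + 1.90×2.52)/(9.10+1.90) = 85.69/11.00 = 7.790 mg/L.
Mixed L₀ = (9.10×1.48 + 1.90×151)/(11.00) = 300.4/11.00 = 27.31 mg/L.
Initial deficit D₀ = C_s − DO₀ = 9.54 − 7.790 = 1.750 mg/L.
D(2.73) = [0.395×27.31/(0.651−0.395)](e^(−0.395×2.73) − e^(−0.651×2.73)) + 1.750 e^(−0.651×2.73)
= 42.13 × (0.3402 − 0.1691) + 1.750 × 0.1691 = 7.503 mg/L.
DO = 9.54 − 7.503 = 2.037 mg/L.

DO ≈ 2.04 mg/L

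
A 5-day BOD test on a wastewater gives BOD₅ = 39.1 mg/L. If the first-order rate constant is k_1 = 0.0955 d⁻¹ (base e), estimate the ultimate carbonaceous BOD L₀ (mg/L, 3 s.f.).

L₀ ≈ 103 mg/L

BOD₅ = L₀(1 − e^(−5k_1)) ⇒ L₀ = BOD₅ / (1 − e^(−5×0.0955))
= 39.1 / (1 − 0.6203) = 39.1 / 0.3797 = 103.0 mg/L.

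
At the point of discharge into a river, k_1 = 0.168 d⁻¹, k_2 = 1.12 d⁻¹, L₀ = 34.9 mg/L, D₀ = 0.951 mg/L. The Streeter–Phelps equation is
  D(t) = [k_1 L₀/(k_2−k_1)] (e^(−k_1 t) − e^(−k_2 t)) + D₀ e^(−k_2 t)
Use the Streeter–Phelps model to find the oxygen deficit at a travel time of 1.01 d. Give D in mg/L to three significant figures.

D ≈ 3.52 mg/L

k_1 L₀/(k_2−k_1) = 0.168×34.9/(1.12−0.168) = 5.863/0.9520 = 6.159 mg/L.
e^(−k_1 t) = e^(−0.168×1.010) = 0.8439; e^(−k_2 t) = e^(−1.12×1.010) = 0.3226.
D = 6.159 × (0.8439 − 0.3226) + 0.951 × 0.3226 = 3.211 + 0.3068 = 3.517 mg/L.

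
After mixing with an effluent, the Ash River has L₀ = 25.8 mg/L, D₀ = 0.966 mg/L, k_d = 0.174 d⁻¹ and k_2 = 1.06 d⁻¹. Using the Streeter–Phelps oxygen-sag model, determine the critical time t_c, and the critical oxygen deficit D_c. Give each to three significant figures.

t_c = [1/(k_2−k_d)] ln[(k_2/k_d)(1 − D₀(k_2−k_d)/(k_d L₀))]
= [1/(1.06−0.174)] ln[(1.06/0.174)(1 − 0.966×0.8860/(0.174×25.8))]
= (1/0.8860) ln[6.092 × 0.8093] = 1.129 × ln(4.931) = 1.129 × 1.595 = 1.801 d.
D_c = (k_d/k_2) L₀ e^(−k_d t_c) = (0.174/1.06) × 25.8 × e^(−0.174×1.801) = 0.1642 × 25.8 × 0.7310 = 3.096 mg/L.

t_c ≈ 1.80 d; D_c ≈ 3.10 mg/L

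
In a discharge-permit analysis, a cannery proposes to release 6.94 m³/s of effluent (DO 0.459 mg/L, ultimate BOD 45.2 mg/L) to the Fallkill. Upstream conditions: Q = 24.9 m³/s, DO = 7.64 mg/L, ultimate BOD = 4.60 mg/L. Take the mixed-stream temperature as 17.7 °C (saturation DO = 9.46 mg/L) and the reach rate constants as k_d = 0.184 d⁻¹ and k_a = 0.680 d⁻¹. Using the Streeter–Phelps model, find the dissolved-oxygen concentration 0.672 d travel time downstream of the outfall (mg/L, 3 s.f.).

Mixed DO = (24.9×7.64 + 6.94×0.459)/(24.9+6.94) = 193.4/31.84 = 6.075 mg/L.
Mixed L₀ = (24.9×4.60 + 6.94×45.2)/(31.84) = 428.2/31.84 = 13.45 mg/L.
Initial deficit D₀ = C_s − DO₀ = 9.46 − 6.075 = 3.385 mg/L.
D(0.672) = [0.184×13.45/(0.680−0.184)](e^(−0.184×0.672) − e^(−0.680×0.672)) + 3.385 e^(−0.680×0.672)
= 4.989 × (0.8837 − 0.6332) + 3.385 × 0.6332 = 3.393 mg/L.
DO = 9.46 − 3.393 = 6.067 mg/L.

DO ≈ 6.07 mg/L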